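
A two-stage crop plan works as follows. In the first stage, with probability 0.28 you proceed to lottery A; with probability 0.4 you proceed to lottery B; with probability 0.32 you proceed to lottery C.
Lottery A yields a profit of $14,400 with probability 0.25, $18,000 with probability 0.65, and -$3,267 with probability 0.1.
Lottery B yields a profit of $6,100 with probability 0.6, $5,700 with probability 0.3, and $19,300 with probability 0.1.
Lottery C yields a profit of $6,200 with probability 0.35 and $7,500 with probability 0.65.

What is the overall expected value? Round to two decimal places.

EV(A) = 0.25 × 14400 + 0.65 × 18000 + 0.1 × (-3267) = 3600 + 11700 − 326.7 = 14973.3
EV(B) = 0.6 × 6100 + 0.3 × 5700 + 0.1 × 19300 = 3660 + 1710 + 1930 = 7300
EV(C) = 0.35 × 6200 + 0.65 × 7500 = 2170 + 4875 = 7045
Overall = 0.28 × 14973.3 + 0.4 × 7300 + 0.32 × 7045 = 4192.524 + 2920 + 2254.4 = 9366.924

$9,366.92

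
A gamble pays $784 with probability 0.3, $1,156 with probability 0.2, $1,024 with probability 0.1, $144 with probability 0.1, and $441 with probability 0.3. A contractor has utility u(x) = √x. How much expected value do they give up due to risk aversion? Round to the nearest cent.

E[u] = 0.3·√784 + 0.2·√1156 + 0.1·√1024 + 0.1·√144 + 0.3·√441 = 0.3·28 + 0.2·34 + 0.1·32 + 0.1·12 + 0.3·21 = 25.9
CE = (25.9)² = 670.81
Risk premium = EV − CE = 715.5 − 670.81 = 44.69

$44.69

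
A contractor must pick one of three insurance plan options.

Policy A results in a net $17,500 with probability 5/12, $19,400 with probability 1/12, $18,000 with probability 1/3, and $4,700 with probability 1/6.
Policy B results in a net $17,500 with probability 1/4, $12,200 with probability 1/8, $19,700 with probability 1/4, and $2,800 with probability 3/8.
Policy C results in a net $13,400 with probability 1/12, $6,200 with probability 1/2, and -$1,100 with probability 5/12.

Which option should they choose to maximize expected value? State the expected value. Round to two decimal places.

Policy A ($15,691.67)

Policy A = 5/12 × 17500 + 1/12 × 19400 + 1/3 × 18000 + 1/6 × 4700 = 7291.6667 + 1616.6667 + 6000 + 783.3333 = 15691.6667
Policy B = 1/4 × 17500 + 1/8 × 12200 + 1/4 × 19700 + 3/8 × 2800 = 4375 + 1525 + 4925 + 1050 = 11875
Policy C = 1/12 × 13400 + 1/2 × 6200 + 5/12 × (-1100) = 1116.6667 + 3100 − 458.3333 = 3758.3333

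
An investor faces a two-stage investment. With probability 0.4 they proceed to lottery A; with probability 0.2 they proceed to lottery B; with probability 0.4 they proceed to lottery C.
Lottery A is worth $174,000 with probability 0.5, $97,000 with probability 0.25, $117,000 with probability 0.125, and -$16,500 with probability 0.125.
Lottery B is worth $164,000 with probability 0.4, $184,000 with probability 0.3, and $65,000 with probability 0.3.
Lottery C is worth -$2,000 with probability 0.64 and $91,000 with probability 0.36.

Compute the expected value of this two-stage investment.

$90,177

EV(A) = 0.5 × 174000 + 0.25 × 97000 + 0.125 × 117000 + 0.125 × (-16500) = 87000 + 24250 + 14625 − 2062.5 = 123812.5
EV(B) = 0.4 × 164000 + 0.3 × 184000 + 0.3 × 65000 = 65600 + 55200 + 19500 = 140300
EV(C) = 0.64 × (-2000) + 0.36 × 91000 = -1280 + 32760 = 31480
Overall = 0.4 × 123812.5 + 0.2 × 140300 + 0.4 × 31480 = 49525 + 28060 + 12592 = 90177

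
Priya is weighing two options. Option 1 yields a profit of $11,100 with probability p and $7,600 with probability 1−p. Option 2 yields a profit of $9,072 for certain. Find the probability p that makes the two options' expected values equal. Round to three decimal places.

p·11100 + (1−p)·7600 = 9072
3500p + 7600 = 9072
p = (9072 − 7600) / 3500

p = 0.421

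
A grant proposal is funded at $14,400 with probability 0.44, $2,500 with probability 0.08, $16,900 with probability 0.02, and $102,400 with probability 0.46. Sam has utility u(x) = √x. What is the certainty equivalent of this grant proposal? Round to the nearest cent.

$42,683.56

E[u] = 0.44·√14400 + 0.08·√2500 + 0.02·√16900 + 0.46·√102400 = 0.44·120 + 0.08·50 + 0.02·130 + 0.46·320 = 206.6
CE = (206.6)² = 42683.56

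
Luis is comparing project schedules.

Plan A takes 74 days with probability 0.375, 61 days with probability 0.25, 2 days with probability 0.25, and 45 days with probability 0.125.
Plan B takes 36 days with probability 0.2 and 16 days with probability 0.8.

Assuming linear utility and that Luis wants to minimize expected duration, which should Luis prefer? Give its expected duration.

Plan A = 0.375 × 74 + 0.25 × 61 + 0.25 × 2 + 0.125 × 45 = 27.75 + 15.25 + 0.5 + 5.625 = 49.125
Plan B = 0.2 × 36 + 0.8 × 16 = 7.2 + 12.8 = 20

Plan B (20 days)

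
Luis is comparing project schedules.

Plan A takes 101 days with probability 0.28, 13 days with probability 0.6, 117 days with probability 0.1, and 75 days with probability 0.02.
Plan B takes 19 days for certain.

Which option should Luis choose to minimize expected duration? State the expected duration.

Plan A = 0.28 × 101 + 0.6 × 13 + 0.1 × 117 + 0.02 × 75 = 28.28 + 7.8 + 11.7 + 1.5 = 49.28
Plan B: 19 (certain)

Plan B (19 days)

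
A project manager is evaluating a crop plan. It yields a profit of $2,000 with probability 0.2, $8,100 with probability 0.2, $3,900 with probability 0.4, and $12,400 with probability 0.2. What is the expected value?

EV = 0.2 × 2000 + 0.2 × 8100 + 0.4 × 3900 + 0.2 × 12400 = 400 + 1620 + 1560 + 2480 = 6060

$6,060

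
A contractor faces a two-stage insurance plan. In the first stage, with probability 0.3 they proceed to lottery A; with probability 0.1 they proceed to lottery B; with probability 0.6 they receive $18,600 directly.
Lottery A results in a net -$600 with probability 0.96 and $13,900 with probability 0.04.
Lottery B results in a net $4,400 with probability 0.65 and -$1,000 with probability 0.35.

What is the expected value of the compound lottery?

$11,405

EV(A) = 0.96 × (-600) + 0.04 × 13900 = -576 + 556 = -20
EV(B) = 0.65 × 4400 + 0.35 × (-1000) = 2860 − 350 = 2510
Branch C: 18600 (certain)
Overall = 0.3 × (-20) + 0.1 × 2510 + 0.6 × 18600 = -6 + 251 + 11160 = 11405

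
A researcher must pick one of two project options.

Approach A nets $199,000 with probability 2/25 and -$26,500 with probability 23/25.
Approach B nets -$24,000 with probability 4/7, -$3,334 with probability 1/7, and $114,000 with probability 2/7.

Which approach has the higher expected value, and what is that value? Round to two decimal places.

Approach B ($18,380.86)

Approach A = 2/25 × 199000 + 23/25 × (-26500) = 15920 − 24380 = -8460
Approach B = 4/7 × (-24000) + 1/7 × (-3334) + 2/7 × 114000 = -13714.2857 − 476.2857 + 32571.4286 = 18380.8571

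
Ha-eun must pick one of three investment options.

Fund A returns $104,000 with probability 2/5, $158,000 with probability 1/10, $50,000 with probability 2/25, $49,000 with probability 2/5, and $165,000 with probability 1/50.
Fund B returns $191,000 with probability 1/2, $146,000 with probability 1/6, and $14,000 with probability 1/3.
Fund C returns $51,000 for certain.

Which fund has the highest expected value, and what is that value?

Fund B ($124,500)

Fund A = 2/5 × 104000 + 1/10 × 158000 + 2/25 × 50000 + 2/5 × 49000 + 1/50 × 165000 = 41600 + 15800 + 4000 + 19600 + 3300 = 84300
Fund B = 1/2 × 191000 + 1/6 × 146000 + 1/3 × 14000 = 95500 + 24333.3333 + 4666.6667 = 124500
Fund C: 51000 (certain)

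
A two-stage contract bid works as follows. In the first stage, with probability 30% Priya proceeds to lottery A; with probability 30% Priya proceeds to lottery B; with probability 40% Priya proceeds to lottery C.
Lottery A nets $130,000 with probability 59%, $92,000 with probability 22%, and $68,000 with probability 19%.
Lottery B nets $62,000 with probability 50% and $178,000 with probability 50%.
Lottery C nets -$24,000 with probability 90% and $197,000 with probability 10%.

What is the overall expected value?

$68,198

EV(A) = 0.59 × 130000 + 0.22 × 92000 + 0.19 × 68000 = 76700 + 20240 + 12920 = 109860
EV(B) = 0.5 × 62000 + 0.5 × 178000 = 31000 + 89000 = 120000
EV(C) = 0.9 × (-24000) + 0.1 × 197000 = -21600 + 19700 = -1900
Overall = 0.3 × 109860 + 0.3 × 120000 + 0.4 × (-1900) = 32958 + 36000 − 760 = 68198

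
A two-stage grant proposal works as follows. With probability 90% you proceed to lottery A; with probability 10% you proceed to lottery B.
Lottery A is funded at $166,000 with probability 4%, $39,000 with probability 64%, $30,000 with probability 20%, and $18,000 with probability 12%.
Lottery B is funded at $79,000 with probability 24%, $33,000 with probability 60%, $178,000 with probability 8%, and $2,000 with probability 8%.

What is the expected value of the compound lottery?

EV(A) = 0.04 × 166000 + 0.64 × 39000 + 0.2 × 30000 + 0.12 × 18000 = 6640 + 24960 + 6000 + 2160 = 39760
EV(B) = 0.24 × 79000 + 0.6 × 33000 + 0.08 × 178000 + 0.08 × 2000 = 18960 + 19800 + 14240 + 160 = 53160
Overall = 0.9 × 39760 + 0.1 × 53160 = 35784 + 5316 = 41100

$41,100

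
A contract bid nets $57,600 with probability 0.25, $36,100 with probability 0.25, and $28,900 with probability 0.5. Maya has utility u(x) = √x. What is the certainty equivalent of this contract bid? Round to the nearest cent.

$37,056.25

E[u] = 0.25·√57600 + 0.25·√36100 + 0.5·√28900 = 0.25·240 + 0.25·190 + 0.5·170 = 192.5
CE = (192.5)² = 37056.25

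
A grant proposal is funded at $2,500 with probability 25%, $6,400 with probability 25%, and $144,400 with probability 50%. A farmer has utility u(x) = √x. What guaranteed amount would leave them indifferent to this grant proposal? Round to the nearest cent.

$49,506.25

E[u] = 0.25·√2500 + 0.25·√6400 + 0.5·√144400 = 0.25·50 + 0.25·80 + 0.5·380 = 222.5
CE = (222.5)² = 49506.25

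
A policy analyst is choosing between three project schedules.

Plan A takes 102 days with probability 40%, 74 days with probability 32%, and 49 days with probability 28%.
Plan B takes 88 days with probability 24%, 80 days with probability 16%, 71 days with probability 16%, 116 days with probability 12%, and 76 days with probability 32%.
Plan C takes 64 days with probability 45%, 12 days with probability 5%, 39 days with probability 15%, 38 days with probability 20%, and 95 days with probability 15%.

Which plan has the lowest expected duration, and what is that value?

Plan A = 0.4 × 102 + 0.32 × 74 + 0.28 × 49 = 40.8 + 23.68 + 13.72 = 78.2
Plan B = 0.24 × 88 + 0.16 × 80 + 0.16 × 71 + 0.12 × 116 + 0.32 × 76 = 21.12 + 12.8 + 11.36 + 13.92 + 24.32 = 83.52
Plan C = 0.45 × 64 + 0.05 × 12 + 0.15 × 39 + 0.2 × 38 + 0.15 × 95 = 28.8 + 0.6 + 5.85 + 7.6 + 14.25 = 57.1

Plan C (57.1 days)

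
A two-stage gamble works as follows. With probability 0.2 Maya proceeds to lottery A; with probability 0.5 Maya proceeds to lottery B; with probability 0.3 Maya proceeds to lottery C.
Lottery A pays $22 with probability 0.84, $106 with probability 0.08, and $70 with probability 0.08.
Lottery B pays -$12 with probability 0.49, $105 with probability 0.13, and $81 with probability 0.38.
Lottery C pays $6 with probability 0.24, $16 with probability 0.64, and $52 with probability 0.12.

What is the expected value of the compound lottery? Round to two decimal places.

$31.16

EV(A) = 0.84 × 22 + 0.08 × 106 + 0.08 × 70 = 18.48 + 8.48 + 5.6 = 32.56
EV(B) = 0.49 × (-12) + 0.13 × 105 + 0.38 × 81 = -5.88 + 13.65 + 30.78 = 38.55
EV(C) = 0.24 × 6 + 0.64 × 16 + 0.12 × 52 = 1.44 + 10.24 + 6.24 = 17.92
Overall = 0.2 × 32.56 + 0.5 × 38.55 + 0.3 × 17.92 = 6.512 + 19.275 + 5.376 = 31.163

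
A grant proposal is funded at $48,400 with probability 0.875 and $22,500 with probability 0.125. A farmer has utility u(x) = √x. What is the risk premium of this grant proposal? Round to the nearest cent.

E[u] = 0.875·√48400 + 0.125·√22500 = 0.875·220 + 0.125·150 = 211.25
CE = (211.25)² = 44626.5625
Risk premium = EV − CE = 45162.5 − 44626.5625 = 535.9375

$535.94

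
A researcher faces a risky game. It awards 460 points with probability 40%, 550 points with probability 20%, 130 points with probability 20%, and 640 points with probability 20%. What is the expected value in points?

EV = 0.4 × 460 + 0.2 × 550 + 0.2 × 130 + 0.2 × 640 = 184 + 110 + 26 + 128 = 448

448 points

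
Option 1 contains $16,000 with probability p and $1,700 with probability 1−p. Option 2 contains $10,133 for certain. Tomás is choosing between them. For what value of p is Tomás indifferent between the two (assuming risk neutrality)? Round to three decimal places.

p·16000 + (1−p)·1700 = 10133
14300p + 1700 = 10133
p = (10133 − 1700) / 14300

p = 0.590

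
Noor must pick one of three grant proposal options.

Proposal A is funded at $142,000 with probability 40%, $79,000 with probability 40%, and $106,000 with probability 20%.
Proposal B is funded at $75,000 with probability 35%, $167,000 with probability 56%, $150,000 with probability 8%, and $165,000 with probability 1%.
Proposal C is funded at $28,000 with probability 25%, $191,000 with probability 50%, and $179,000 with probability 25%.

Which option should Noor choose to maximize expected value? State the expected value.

Proposal C ($147,250)

Proposal A = 0.4 × 142000 + 0.4 × 79000 + 0.2 × 106000 = 56800 + 31600 + 21200 = 109600
Proposal B = 0.35 × 75000 + 0.56 × 167000 + 0.08 × 150000 + 0.01 × 165000 = 26250 + 93520 + 12000 + 1650 = 133420
Proposal C = 0.25 × 28000 + 0.5 × 191000 + 0.25 × 179000 = 7000 + 95500 + 44750 = 147250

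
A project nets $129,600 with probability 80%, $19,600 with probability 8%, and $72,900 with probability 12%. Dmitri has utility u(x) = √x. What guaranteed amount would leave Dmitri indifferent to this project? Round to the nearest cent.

$109,958.56

E[u] = 0.8·√129600 + 0.08·√19600 + 0.12·√72900 = 0.8·360 + 0.08·140 + 0.12·270 = 331.6
CE = (331.6)² = 109958.56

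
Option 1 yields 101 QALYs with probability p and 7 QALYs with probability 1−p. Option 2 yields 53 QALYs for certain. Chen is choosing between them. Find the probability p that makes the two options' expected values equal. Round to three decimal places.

p = 0.489

p·101 + (1−p)·7 = 53
94p + 7 = 53
p = (53 − 7) / 94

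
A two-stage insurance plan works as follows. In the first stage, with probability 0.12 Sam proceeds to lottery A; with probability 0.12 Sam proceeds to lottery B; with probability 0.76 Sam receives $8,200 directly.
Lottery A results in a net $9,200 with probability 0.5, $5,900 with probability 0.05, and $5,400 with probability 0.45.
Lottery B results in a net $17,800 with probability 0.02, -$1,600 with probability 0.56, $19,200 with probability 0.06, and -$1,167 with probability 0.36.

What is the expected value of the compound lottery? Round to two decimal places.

EV(A) = 0.5 × 9200 + 0.05 × 5900 + 0.45 × 5400 = 4600 + 295 + 2430 = 7325
EV(B) = 0.02 × 17800 + 0.56 × (-1600) + 0.06 × 19200 + 0.36 × (-1167) = 356 − 896 + 1152 − 420.12 = 191.88
Branch C: 8200 (certain)
Overall = 0.12 × 7325 + 0.12 × 191.88 + 0.76 × 8200 = 879 + 23.0256 + 6232 = 7134.0256

$7,134.03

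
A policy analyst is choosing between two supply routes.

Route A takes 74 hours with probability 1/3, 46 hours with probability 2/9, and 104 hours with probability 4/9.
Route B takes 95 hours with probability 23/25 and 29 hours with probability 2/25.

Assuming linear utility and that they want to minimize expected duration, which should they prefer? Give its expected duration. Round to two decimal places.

Route A (81.11 hours)

Route A = 1/3 × 74 + 2/9 × 46 + 4/9 × 104 = 24.6667 + 10.2222 + 46.2222 = 81.1111
Route B = 23/25 × 95 + 2/25 × 29 = 87.4 + 2.32 = 89.72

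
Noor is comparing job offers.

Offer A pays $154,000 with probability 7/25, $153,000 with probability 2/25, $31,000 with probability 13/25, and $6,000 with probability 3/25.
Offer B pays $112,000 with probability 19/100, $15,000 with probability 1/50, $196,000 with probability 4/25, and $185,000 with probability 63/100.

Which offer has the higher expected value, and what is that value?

Offer B ($169,490)

Offer A = 7/25 × 154000 + 2/25 × 153000 + 13/25 × 31000 + 3/25 × 6000 = 43120 + 12240 + 16120 + 720 = 72200
Offer B = 19/100 × 112000 + 1/50 × 15000 + 4/25 × 196000 + 63/100 × 185000 = 21280 + 300 + 31360 + 116550 = 169490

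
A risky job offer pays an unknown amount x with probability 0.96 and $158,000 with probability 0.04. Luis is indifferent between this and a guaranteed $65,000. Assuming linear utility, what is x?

x = $61,125

0.96·x + 0.04·158000 = 65000
0.96·x = 65000 − 6320 = 58680
x = 58680 / 0.96 = 61125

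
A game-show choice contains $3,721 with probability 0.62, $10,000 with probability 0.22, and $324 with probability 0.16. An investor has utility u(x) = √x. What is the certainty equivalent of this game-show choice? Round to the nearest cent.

E[u] = 0.62·√3721 + 0.22·√10000 + 0.16·√324 = 0.62·61 + 0.22·100 + 0.16·18 = 62.7
CE = (62.7)² = 3931.29

$3,931.29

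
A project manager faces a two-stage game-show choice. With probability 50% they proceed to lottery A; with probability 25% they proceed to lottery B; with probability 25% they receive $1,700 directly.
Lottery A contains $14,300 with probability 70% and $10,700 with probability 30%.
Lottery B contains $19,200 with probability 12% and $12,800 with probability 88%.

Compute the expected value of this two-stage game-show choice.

EV(A) = 0.7 × 14300 + 0.3 × 10700 = 10010 + 3210 = 13220
EV(B) = 0.12 × 19200 + 0.88 × 12800 = 2304 + 11264 = 13568
Branch C: 1700 (certain)
Overall = 0.5 × 13220 + 0.25 × 13568 + 0.25 × 1700 = 6610 + 3392 + 425 = 10427

$10,427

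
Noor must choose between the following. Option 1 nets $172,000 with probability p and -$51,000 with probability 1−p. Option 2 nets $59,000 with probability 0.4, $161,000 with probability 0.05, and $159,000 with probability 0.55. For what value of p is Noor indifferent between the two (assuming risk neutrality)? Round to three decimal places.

EV(Option 2) = 0.4 × 59000 + 0.05 × 161000 + 0.55 × 159000 = 23600 + 8050 + 87450 = 119100
p·172000 + (1−p)·(-51000) = 119100
223000p − 51000 = 119100
p = (119100 + 51000) / 223000

p = 0.763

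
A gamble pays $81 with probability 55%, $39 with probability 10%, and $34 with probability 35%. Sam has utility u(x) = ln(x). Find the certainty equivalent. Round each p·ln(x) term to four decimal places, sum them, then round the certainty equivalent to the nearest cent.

$55.56

E[u] = 0.55·ln(81) + 0.1·ln(39) + 0.35·ln(34) = 2.4169 + 0.3664 + 1.2342 = 4.0175
CE = e^4.0175 ≈ 55.56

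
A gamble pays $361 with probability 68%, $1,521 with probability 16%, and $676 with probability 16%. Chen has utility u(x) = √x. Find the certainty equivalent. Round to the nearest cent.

$543.82

E[u] = 0.68·√361 + 0.16·√1521 + 0.16·√676 = 0.68·19 + 0.16·39 + 0.16·26 = 23.32
CE = (23.32)² = 543.8224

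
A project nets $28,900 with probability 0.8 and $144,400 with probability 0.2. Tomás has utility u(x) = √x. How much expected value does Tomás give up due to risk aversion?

$7,056

E[u] = 0.8·√28900 + 0.2·√144400 = 0.8·170 + 0.2·380 = 212
CE = (212)² = 44944
Risk premium = EV − CE = 52000 − 44944 = 7056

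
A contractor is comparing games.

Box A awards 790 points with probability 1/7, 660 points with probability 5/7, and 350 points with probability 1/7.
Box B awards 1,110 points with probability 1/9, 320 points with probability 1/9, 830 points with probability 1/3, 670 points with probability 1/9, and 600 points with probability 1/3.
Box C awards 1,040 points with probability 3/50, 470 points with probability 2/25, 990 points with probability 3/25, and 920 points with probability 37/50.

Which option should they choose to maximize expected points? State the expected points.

Box A = 1/7 × 790 + 5/7 × 660 + 1/7 × 350 = 112.8571 + 471.4286 + 50 = 634.2857
Box B = 1/9 × 1110 + 1/9 × 320 + 1/3 × 830 + 1/9 × 670 + 1/3 × 600 = 123.3333 + 35.5556 + 276.6667 + 74.4444 + 200 = 710
Box C = 3/50 × 1040 + 2/25 × 470 + 3/25 × 990 + 37/50 × 920 = 62.4 + 37.6 + 118.8 + 680.8 = 899.6

Box C (899.6 points)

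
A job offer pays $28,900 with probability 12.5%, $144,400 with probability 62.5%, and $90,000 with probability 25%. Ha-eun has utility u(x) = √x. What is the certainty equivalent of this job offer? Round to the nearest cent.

$111,389.06

E[u] = 0.125·√28900 + 0.625·√144400 + 0.25·√90000 = 0.125·170 + 0.625·380 + 0.25·300 = 333.75
CE = (333.75)² = 111389.0625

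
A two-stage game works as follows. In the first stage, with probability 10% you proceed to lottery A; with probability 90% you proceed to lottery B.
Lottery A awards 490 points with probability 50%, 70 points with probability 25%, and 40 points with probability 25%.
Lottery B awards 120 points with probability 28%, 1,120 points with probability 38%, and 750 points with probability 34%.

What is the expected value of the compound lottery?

EV(A) = 0.5 × 490 + 0.25 × 70 + 0.25 × 40 = 245 + 17.5 + 10 = 272.5
EV(B) = 0.28 × 120 + 0.38 × 1120 + 0.34 × 750 = 33.6 + 425.6 + 255 = 714.2
Overall = 0.1 × 272.5 + 0.9 × 714.2 = 27.25 + 642.78 = 670.03

670.03 points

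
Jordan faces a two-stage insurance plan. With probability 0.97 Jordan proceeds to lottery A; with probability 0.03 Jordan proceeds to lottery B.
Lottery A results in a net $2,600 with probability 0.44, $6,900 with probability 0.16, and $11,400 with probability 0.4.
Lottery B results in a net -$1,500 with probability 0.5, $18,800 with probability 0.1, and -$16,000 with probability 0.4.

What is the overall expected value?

$6,445.66

EV(A) = 0.44 × 2600 + 0.16 × 6900 + 0.4 × 11400 = 1144 + 1104 + 4560 = 6808
EV(B) = 0.5 × (-1500) + 0.1 × 18800 + 0.4 × (-16000) = -750 + 1880 − 6400 = -5270
Overall = 0.97 × 6808 + 0.03 × (-5270) = 6603.76 − 158.1 = 6445.66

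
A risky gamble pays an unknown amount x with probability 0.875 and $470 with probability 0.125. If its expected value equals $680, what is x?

x = $710

0.875·x + 0.125·470 = 680
0.875·x = 680 − 58.75 = 621.25
x = 621.25 / 0.875 = 710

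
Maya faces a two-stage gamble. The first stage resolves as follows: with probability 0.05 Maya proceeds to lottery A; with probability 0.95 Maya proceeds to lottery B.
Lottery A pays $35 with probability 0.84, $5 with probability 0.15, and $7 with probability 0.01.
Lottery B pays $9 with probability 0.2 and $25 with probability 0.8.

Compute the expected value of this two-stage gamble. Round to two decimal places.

$22.22

EV(A) = 0.84 × 35 + 0.15 × 5 + 0.01 × 7 = 29.4 + 0.75 + 0.07 = 30.22
EV(B) = 0.2 × 9 + 0.8 × 25 = 1.8 + 20 = 21.8
Overall = 0.05 × 30.22 + 0.95 × 21.8 = 1.511 + 20.71 = 22.221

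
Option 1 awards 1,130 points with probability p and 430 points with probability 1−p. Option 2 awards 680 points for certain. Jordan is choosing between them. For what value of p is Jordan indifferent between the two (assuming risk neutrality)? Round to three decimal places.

p = 0.357

p·1130 + (1−p)·430 = 680
700p + 430 = 680
p = (680 − 430) / 700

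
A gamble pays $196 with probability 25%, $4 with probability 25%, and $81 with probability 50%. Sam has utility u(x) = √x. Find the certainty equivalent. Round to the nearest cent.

E[u] = 0.25·√196 + 0.25·√4 + 0.5·√81 = 0.25·14 + 0.25·2 + 0.5·9 = 8.5
CE = (8.5)² = 72.25

$72.25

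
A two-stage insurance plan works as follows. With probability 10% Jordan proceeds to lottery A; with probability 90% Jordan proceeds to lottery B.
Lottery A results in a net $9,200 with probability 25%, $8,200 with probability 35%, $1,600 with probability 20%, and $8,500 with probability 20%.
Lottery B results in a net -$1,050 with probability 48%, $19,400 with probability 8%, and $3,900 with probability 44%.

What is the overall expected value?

$3,206.60

EV(A) = 0.25 × 9200 + 0.35 × 8200 + 0.2 × 1600 + 0.2 × 8500 = 2300 + 2870 + 320 + 1700 = 7190
EV(B) = 0.48 × (-1050) + 0.08 × 19400 + 0.44 × 3900 = -504 + 1552 + 1716 = 2764
Overall = 0.1 × 7190 + 0.9 × 2764 = 719 + 2487.6 = 3206.6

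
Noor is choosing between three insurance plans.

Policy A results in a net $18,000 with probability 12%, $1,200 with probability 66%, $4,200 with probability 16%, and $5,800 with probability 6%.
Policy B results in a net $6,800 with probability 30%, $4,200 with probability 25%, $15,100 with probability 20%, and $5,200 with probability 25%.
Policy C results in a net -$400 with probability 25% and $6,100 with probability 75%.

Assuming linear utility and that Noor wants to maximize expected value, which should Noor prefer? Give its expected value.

Policy A = 0.12 × 18000 + 0.66 × 1200 + 0.16 × 4200 + 0.06 × 5800 = 2160 + 792 + 672 + 348 = 3972
Policy B = 0.3 × 6800 + 0.25 × 4200 + 0.2 × 15100 + 0.25 × 5200 = 2040 + 1050 + 3020 + 1300 = 7410
Policy C = 0.25 × (-400) + 0.75 × 6100 = -100 + 4575 = 4475

Policy B ($7,410)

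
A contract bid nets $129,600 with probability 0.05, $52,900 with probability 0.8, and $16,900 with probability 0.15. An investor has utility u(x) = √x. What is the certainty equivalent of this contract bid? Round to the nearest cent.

$49,062.25

E[u] = 0.05·√129600 + 0.8·√52900 + 0.15·√16900 = 0.05·360 + 0.8·230 + 0.15·130 = 221.5
CE = (221.5)² = 49062.25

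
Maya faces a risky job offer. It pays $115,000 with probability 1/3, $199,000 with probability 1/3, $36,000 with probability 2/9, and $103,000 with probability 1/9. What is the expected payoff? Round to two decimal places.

EV = 1/3 × 115000 + 1/3 × 199000 + 2/9 × 36000 + 1/9 × 103000 = 38333.3333 + 66333.3333 + 8000 + 11444.4444 = 124111.1111

$124,111.11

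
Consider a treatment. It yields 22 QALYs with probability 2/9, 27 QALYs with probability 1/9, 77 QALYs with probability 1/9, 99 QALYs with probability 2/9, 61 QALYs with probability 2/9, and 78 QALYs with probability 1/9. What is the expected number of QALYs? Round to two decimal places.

EV = 2/9 × 22 + 1/9 × 27 + 1/9 × 77 + 2/9 × 99 + 2/9 × 61 + 1/9 × 78 = 4.8889 + 3 + 8.5556 + 22 + 13.5556 + 8.6667 = 60.6667

60.67 QALYs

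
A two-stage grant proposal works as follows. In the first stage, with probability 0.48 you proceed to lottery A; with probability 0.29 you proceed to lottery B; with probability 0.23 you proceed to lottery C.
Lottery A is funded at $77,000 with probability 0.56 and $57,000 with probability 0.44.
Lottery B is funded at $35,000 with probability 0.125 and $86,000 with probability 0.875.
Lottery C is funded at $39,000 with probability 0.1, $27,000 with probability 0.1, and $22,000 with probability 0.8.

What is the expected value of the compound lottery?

EV(A) = 0.56 × 77000 + 0.44 × 57000 = 43120 + 25080 = 68200
EV(B) = 0.125 × 35000 + 0.875 × 86000 = 4375 + 75250 = 79625
EV(C) = 0.1 × 39000 + 0.1 × 27000 + 0.8 × 22000 = 3900 + 2700 + 17600 = 24200
Overall = 0.48 × 68200 + 0.29 × 79625 + 0.23 × 24200 = 32736 + 23091.25 + 5566 = 61393.25

$61,393.25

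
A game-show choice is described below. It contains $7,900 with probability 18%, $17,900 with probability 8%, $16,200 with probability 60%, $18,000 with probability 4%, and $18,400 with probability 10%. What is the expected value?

$15,134

EV = 0.18 × 7900 + 0.08 × 17900 + 0.6 × 16200 + 0.04 × 18000 + 0.1 × 18400 = 1422 + 1432 + 9720 + 720 + 1840 = 15134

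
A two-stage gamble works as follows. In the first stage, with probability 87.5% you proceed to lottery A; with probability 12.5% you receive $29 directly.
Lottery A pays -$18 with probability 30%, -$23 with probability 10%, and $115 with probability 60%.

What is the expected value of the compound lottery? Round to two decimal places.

$57.26

EV(A) = 0.3 × (-18) + 0.1 × (-23) + 0.6 × 115 = -5.4 − 2.3 + 69 = 61.3
Branch B: 29 (certain)
Overall = 0.875 × 61.3 + 0.125 × 29 = 53.6375 + 3.625 = 57.2625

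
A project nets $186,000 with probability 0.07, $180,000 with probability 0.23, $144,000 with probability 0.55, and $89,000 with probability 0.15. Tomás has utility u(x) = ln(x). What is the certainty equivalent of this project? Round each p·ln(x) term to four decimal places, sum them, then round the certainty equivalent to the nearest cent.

E[u] = 0.07·ln(186000) + 0.23·ln(180000) + 0.55·ln(144000) + 0.15·ln(89000) = 0.8493 + 2.7832 + 6.5327 + 1.7095 = 11.8747
CE = e^11.8747 ≈ 143587.52

$143,587.52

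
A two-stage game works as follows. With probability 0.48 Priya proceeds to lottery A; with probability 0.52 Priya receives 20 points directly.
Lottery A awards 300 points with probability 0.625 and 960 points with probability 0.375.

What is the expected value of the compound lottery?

EV(A) = 0.625 × 300 + 0.375 × 960 = 187.5 + 360 = 547.5
Branch B: 20 (certain)
Overall = 0.48 × 547.5 + 0.52 × 20 = 262.8 + 10.4 = 273.2

273.2 points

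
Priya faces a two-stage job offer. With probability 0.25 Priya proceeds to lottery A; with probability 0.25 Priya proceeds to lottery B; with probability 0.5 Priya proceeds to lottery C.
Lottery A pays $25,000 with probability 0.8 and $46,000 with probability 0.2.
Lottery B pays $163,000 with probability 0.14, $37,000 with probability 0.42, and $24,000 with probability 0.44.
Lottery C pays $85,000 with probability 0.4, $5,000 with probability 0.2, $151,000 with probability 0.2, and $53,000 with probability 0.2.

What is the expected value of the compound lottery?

EV(A) = 0.8 × 25000 + 0.2 × 46000 = 20000 + 9200 = 29200
EV(B) = 0.14 × 163000 + 0.42 × 37000 + 0.44 × 24000 = 22820 + 15540 + 10560 = 48920
EV(C) = 0.4 × 85000 + 0.2 × 5000 + 0.2 × 151000 + 0.2 × 53000 = 34000 + 1000 + 30200 + 10600 = 75800
Overall = 0.25 × 29200 + 0.25 × 48920 + 0.5 × 75800 = 7300 + 12230 + 37900 = 57430

$57,430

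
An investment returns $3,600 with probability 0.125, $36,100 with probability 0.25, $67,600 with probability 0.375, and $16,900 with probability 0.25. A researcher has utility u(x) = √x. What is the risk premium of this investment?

E[u] = 0.125·√3600 + 0.25·√36100 + 0.375·√67600 + 0.25·√16900 = 0.125·60 + 0.25·190 + 0.375·260 + 0.25·130 = 185
CE = (185)² = 34225
Risk premium = EV − CE = 39050 − 34225 = 4825

$4,825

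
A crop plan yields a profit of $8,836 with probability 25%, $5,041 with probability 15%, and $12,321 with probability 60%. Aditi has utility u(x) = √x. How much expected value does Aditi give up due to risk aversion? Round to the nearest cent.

$207.19

E[u] = 0.25·√8836 + 0.15·√5041 + 0.6·√12321 = 0.25·94 + 0.15·71 + 0.6·111 = 100.75
CE = (100.75)² = 10150.5625
Risk premium = EV − CE = 10357.75 − 10150.5625 = 207.1875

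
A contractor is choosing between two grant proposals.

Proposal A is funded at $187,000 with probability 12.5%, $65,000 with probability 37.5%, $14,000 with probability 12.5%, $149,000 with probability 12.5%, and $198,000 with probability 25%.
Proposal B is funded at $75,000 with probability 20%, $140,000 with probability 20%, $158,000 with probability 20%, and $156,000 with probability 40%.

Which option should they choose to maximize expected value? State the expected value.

Proposal B ($137,000)

Proposal A = 0.125 × 187000 + 0.375 × 65000 + 0.125 × 14000 + 0.125 × 149000 + 0.25 × 198000 = 23375 + 24375 + 1750 + 18625 + 49500 = 117625
Proposal B = 0.2 × 75000 + 0.2 × 140000 + 0.2 × 158000 + 0.4 × 156000 = 15000 + 28000 + 31600 + 62400 = 137000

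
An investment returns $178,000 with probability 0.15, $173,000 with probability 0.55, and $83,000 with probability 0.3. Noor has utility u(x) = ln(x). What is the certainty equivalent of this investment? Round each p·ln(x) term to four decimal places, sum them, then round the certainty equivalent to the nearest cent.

$139,385.67

E[u] = 0.15·ln(178000) + 0.55·ln(173000) + 0.3·ln(83000) = 1.8134 + 6.6336 + 3.3980 = 11.8450
CE = e^11.8450 ≈ 139385.67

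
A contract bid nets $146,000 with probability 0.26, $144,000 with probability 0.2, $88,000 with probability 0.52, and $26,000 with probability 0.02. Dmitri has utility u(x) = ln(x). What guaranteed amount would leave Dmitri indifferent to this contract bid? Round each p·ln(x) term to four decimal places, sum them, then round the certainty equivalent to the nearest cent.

E[u] = 0.26·ln(146000) + 0.2·ln(144000) + 0.52·ln(88000) + 0.02·ln(26000) = 3.0918 + 2.3755 + 5.9202 + 0.2033 = 11.5908
CE = e^11.5908 ≈ 108098.70

$108,098.70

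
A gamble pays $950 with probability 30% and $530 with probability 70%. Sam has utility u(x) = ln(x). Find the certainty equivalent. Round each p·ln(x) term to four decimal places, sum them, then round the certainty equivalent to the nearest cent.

$631.38

E[u] = 0.3·ln(950) + 0.7·ln(530) = 2.0569 + 4.3910 = 6.4479
CE = e^6.4479 ≈ 631.38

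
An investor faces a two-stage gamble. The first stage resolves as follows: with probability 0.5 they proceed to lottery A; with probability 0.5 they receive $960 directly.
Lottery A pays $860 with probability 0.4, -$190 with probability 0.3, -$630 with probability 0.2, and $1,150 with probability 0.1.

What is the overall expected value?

$618

EV(A) = 0.4 × 860 + 0.3 × (-190) + 0.2 × (-630) + 0.1 × 1150 = 344 − 57 − 126 + 115 = 276
Branch B: 960 (certain)
Overall = 0.5 × 276 + 0.5 × 960 = 138 + 480 = 618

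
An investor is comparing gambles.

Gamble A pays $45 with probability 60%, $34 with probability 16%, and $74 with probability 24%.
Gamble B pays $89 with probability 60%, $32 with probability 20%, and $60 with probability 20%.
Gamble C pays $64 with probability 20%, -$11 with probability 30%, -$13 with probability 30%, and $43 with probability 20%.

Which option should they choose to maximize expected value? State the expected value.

Gamble B ($71.80)

Gamble A = 0.6 × 45 + 0.16 × 34 + 0.24 × 74 = 27 + 5.44 + 17.76 = 50.2
Gamble B = 0.6 × 89 + 0.2 × 32 + 0.2 × 60 = 53.4 + 6.4 + 12 = 71.8
Gamble C = 0.2 × 64 + 0.3 × (-11) + 0.3 × (-13) + 0.2 × 43 = 12.8 − 3.3 − 3.9 + 8.6 = 14.2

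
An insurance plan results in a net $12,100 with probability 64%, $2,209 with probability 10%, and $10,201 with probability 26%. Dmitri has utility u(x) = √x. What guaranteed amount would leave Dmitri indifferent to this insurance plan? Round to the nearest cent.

$10,273.85

E[u] = 0.64·√12100 + 0.1·√2209 + 0.26·√10201 = 0.64·110 + 0.1·47 + 0.26·101 = 101.36
CE = (101.36)² = 10273.8496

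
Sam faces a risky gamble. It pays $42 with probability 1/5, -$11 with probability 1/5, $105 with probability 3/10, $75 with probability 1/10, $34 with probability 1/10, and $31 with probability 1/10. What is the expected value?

EV = 1/5 × 42 + 1/5 × (-11) + 3/10 × 105 + 1/10 × 75 + 1/10 × 34 + 1/10 × 31 = 8.4 − 2.2 + 31.5 + 7.5 + 3.4 + 3.1 = 51.7

$51.70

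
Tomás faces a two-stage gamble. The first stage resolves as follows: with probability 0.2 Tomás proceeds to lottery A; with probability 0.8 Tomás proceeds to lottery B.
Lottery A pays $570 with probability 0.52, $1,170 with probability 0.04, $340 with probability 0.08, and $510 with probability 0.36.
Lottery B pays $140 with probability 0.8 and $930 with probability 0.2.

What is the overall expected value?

$349.20

EV(A) = 0.52 × 570 + 0.04 × 1170 + 0.08 × 340 + 0.36 × 510 = 296.4 + 46.8 + 27.2 + 183.6 = 554
EV(B) = 0.8 × 140 + 0.2 × 930 = 112 + 186 = 298
Overall = 0.2 × 554 + 0.8 × 298 = 110.8 + 238.4 = 349.2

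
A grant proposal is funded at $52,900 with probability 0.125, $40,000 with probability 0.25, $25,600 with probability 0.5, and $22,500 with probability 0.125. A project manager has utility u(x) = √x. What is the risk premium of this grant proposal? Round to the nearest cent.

$718.75

E[u] = 0.125·√52900 + 0.25·√40000 + 0.5·√25600 + 0.125·√22500 = 0.125·230 + 0.25·200 + 0.5·160 + 0.125·150 = 177.5
CE = (177.5)² = 31506.25
Risk premium = EV − CE = 32225 − 31506.25 = 718.75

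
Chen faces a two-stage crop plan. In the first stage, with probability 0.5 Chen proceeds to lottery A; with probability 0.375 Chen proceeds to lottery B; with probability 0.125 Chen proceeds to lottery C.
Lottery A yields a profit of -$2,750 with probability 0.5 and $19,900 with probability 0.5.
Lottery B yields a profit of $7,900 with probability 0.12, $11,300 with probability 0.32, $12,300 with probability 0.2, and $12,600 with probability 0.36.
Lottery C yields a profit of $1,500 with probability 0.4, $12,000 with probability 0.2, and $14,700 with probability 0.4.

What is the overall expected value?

EV(A) = 0.5 × (-2750) + 0.5 × 19900 = -1375 + 9950 = 8575
EV(B) = 0.12 × 7900 + 0.32 × 11300 + 0.2 × 12300 + 0.36 × 12600 = 948 + 3616 + 2460 + 4536 = 11560
EV(C) = 0.4 × 1500 + 0.2 × 12000 + 0.4 × 14700 = 600 + 2400 + 5880 = 8880
Overall = 0.5 × 8575 + 0.375 × 11560 + 0.125 × 8880 = 4287.5 + 4335 + 1110 = 9732.5

$9,732.50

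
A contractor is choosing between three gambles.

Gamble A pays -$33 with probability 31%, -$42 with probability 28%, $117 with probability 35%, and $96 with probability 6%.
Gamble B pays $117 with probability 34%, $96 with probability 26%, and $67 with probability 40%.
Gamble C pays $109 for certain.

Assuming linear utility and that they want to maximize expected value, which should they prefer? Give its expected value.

Gamble A = 0.31 × (-33) + 0.28 × (-42) + 0.35 × 117 + 0.06 × 96 = -10.23 − 11.76 + 40.95 + 5.76 = 24.72
Gamble B = 0.34 × 117 + 0.26 × 96 + 0.4 × 67 = 39.78 + 24.96 + 26.8 = 91.54
Gamble C: 109 (certain)

Gamble C ($109)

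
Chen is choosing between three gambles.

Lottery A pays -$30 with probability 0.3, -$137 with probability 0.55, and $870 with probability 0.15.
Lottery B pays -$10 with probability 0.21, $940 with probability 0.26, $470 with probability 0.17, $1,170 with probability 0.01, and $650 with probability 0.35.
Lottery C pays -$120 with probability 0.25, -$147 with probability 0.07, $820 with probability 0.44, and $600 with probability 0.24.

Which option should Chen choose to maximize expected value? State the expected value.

Lottery A = 0.3 × (-30) + 0.55 × (-137) + 0.15 × 870 = -9 − 75.35 + 130.5 = 46.15
Lottery B = 0.21 × (-10) + 0.26 × 940 + 0.17 × 470 + 0.01 × 1170 + 0.35 × 650 = -2.1 + 244.4 + 79.9 + 11.7 + 227.5 = 561.4
Lottery C = 0.25 × (-120) + 0.07 × (-147) + 0.44 × 820 + 0.24 × 600 = -30 − 10.29 + 360.8 + 144 = 464.51

Lottery B ($561.40)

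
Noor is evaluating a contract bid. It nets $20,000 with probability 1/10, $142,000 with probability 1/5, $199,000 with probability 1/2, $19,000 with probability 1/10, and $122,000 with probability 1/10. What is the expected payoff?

$144,000

EV = 1/10 × 20000 + 1/5 × 142000 + 1/2 × 199000 + 1/10 × 19000 + 1/10 × 122000 = 2000 + 28400 + 99500 + 1900 + 12200 = 144000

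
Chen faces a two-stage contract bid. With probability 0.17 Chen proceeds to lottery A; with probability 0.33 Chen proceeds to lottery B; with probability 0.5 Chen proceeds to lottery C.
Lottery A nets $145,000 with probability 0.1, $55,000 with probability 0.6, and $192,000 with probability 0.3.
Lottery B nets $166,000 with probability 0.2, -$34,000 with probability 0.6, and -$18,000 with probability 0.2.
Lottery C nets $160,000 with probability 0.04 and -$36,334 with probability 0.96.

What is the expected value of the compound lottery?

$6,662.68

EV(A) = 0.1 × 145000 + 0.6 × 55000 + 0.3 × 192000 = 14500 + 33000 + 57600 = 105100
EV(B) = 0.2 × 166000 + 0.6 × (-34000) + 0.2 × (-18000) = 33200 − 20400 − 3600 = 9200
EV(C) = 0.04 × 160000 + 0.96 × (-36334) = 6400 − 34880.64 = -28480.64
Overall = 0.17 × 105100 + 0.33 × 9200 + 0.5 × (-28480.64) = 17867 + 3036 − 14240.32 = 6662.68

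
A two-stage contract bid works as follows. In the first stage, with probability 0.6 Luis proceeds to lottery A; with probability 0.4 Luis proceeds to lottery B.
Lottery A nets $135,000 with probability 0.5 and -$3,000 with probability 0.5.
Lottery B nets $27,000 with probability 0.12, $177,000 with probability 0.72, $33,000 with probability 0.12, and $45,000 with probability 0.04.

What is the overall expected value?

$94,176

EV(A) = 0.5 × 135000 + 0.5 × (-3000) = 67500 − 1500 = 66000
EV(B) = 0.12 × 27000 + 0.72 × 177000 + 0.12 × 33000 + 0.04 × 45000 = 3240 + 127440 + 3960 + 1800 = 136440
Overall = 0.6 × 66000 + 0.4 × 136440 = 39600 + 54576 = 94176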